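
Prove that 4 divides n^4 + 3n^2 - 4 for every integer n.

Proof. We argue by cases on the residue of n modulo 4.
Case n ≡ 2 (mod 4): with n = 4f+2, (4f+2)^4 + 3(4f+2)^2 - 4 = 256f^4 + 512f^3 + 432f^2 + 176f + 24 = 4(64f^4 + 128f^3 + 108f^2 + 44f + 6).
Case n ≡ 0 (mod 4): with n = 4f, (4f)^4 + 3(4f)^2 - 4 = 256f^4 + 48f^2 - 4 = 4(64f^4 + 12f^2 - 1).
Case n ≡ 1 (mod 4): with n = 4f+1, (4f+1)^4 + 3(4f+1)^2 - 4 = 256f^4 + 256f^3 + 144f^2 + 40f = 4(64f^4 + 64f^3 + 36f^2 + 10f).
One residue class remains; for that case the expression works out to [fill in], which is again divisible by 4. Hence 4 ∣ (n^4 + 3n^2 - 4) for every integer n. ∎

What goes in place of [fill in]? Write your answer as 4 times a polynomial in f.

Only n ≡ 3 (mod 4) is unaccounted for. Put n = 4f+3:
(4f+3)^4 + 3(4f+3)^2 - 4 expands to 256f^4 + 768f^3 + 912f^2 + 504f + 104,
and factoring out 4 leaves 4(64f^4 + 192f^3 + 228f^2 + 126f + 26).

4(64f^4 + 192f^3 + 228f^2 + 126f + 26)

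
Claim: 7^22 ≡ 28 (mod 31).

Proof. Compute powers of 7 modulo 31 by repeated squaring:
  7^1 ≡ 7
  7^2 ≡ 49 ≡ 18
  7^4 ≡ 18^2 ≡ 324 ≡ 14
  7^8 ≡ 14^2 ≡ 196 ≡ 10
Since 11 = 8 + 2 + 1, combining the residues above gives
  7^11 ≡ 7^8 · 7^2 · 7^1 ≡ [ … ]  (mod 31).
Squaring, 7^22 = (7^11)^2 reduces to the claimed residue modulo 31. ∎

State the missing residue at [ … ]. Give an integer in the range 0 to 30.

20

Multiply the listed residues: 10 · 18 · 7 = 180 → 1260.
Reducing modulo 31: 1260 = 40·31 + 20, so 7^11 ≡ 20.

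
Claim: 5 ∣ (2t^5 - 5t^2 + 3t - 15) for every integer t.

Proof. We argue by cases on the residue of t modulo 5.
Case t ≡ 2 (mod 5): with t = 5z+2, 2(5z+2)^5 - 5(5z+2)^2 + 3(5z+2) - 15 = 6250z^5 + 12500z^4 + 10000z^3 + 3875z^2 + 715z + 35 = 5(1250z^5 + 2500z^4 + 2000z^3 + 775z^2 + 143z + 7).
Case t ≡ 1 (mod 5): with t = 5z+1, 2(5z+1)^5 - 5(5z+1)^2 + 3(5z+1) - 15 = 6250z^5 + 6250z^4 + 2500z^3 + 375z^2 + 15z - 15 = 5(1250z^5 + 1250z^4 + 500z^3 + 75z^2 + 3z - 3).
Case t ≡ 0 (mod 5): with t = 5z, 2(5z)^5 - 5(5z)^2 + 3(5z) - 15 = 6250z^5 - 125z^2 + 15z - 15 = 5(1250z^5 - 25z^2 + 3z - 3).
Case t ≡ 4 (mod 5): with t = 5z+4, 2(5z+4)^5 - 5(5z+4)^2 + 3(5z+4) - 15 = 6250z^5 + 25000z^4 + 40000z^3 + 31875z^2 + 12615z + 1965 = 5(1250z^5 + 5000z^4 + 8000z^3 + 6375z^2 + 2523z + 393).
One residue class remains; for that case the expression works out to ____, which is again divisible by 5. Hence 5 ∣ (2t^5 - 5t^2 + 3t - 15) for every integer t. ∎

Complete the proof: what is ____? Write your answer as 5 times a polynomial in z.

5(1250z^5 + 3750z^4 + 4500z^3 + 2675z^2 + 783z + 87)

Only t ≡ 3 (mod 5) is unaccounted for. Put t = 5z+3:
2(5z+3)^5 - 5(5z+3)^2 + 3(5z+3) - 15 expands to 6250z^5 + 18750z^4 + 22500z^3 + 13375z^2 + 3915z + 435,
and factoring out 5 leaves 5(1250z^5 + 3750z^4 + 4500z^3 + 2675z^2 + 783z + 87).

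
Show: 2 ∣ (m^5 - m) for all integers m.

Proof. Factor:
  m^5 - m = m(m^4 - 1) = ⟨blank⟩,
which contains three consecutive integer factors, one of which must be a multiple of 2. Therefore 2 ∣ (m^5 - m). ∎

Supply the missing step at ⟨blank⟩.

(m - 1)m(m + 1)(m^2 + 1)

m^4 - 1 = (m^2 - 1)(m^2 + 1), and m^2 - 1 = (m-1)(m+1).
So m(m^4 - 1) = (m - 1)m(m + 1)(m^2 + 1).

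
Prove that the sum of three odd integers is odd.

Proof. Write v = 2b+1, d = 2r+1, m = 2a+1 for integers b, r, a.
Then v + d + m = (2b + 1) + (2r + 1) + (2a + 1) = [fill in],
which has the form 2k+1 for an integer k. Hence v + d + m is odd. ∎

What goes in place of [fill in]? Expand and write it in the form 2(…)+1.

Expanding: (2b + 1) + (2r + 1) + (2a + 1) = 2a + 2b + 2r + 3.
Every term except the constant is even, so this is 2(a + b + r + 1) + 1,
and a + b + r + 1 ∈ ℤ gives the required form.

2(a + b + r + 1) + 1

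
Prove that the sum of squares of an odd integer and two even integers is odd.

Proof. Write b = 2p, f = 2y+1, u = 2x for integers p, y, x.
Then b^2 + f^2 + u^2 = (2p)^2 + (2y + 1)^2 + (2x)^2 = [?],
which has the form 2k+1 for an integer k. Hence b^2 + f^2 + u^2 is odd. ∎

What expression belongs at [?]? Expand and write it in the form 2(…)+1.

(2p)^2 + (2y + 1)^2 + (2x)^2 = 4p^2 + 4x^2 + 4y^2 + 4y + 1
= 2(2p^2 + 2x^2 + 2y^2 + 2y) + 1.
Since 2p^2 + 2x^2 + 2y^2 + 2y is an integer, the sum of squares is of the form 2k+1 for an integer k.

2(2p^2 + 2x^2 + 2y^2 + 2y) + 1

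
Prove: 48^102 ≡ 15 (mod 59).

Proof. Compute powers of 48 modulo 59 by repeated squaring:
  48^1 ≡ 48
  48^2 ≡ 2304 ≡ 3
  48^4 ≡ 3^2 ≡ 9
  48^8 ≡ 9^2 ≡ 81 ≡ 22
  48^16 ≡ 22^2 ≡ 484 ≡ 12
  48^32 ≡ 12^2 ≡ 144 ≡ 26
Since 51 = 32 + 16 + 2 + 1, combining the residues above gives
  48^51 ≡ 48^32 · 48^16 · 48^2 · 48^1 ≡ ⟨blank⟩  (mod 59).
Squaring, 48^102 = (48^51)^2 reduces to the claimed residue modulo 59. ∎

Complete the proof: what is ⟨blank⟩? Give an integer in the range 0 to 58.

Multiply the listed residues: 26 · 12 · 3 · 48 = 312 → 936 → 44928.
Reducing modulo 59: 44928 = 761·59 + 29, so 48^51 ≡ 29.

29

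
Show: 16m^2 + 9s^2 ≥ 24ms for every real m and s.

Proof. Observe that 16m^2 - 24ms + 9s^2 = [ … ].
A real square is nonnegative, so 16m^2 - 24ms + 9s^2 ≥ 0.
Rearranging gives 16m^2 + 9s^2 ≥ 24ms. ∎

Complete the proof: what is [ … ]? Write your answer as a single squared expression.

The leading and trailing coefficients are 4^2 and 3^2, and 24 = 2·4·3, so the trinomial is (4m - 3s)^2.
Hence 16m^2 - 24ms + 9s^2 ≥ 0.

(4m - 3s)^2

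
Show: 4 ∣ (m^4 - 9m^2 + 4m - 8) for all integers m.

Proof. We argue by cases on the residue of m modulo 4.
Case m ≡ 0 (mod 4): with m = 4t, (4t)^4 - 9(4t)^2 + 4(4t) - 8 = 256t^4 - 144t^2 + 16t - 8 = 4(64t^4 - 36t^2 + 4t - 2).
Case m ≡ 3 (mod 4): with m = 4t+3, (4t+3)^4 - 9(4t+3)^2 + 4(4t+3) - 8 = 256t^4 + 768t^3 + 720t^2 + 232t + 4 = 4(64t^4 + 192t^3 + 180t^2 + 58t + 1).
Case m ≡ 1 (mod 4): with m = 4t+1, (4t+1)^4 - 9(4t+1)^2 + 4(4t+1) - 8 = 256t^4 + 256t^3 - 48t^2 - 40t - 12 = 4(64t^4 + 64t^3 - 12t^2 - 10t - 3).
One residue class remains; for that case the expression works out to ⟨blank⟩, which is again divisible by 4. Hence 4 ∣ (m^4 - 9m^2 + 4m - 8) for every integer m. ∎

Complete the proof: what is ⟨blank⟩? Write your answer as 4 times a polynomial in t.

4(64t^4 + 128t^3 + 60t^2 - 5)

The residues treated are {0, 3, 1}, so the missing case is m ≡ 2 (mod 4); write m = 4t+2.
Then (4t+2)^4 - 9(4t+2)^2 + 4(4t+2) - 8 = 256t^4 + 512t^3 + 240t^2 - 20 = 4(64t^4 + 128t^3 + 60t^2 - 5).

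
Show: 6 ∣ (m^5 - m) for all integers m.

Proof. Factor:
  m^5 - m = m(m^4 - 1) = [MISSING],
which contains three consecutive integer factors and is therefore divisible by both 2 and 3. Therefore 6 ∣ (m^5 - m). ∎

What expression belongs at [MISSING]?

m^4 - 1 = (m^2 - 1)(m^2 + 1), and m^2 - 1 = (m-1)(m+1).
So m(m^4 - 1) = (m - 1)m(m + 1)(m^2 + 1).

(m - 1)m(m + 1)(m^2 + 1)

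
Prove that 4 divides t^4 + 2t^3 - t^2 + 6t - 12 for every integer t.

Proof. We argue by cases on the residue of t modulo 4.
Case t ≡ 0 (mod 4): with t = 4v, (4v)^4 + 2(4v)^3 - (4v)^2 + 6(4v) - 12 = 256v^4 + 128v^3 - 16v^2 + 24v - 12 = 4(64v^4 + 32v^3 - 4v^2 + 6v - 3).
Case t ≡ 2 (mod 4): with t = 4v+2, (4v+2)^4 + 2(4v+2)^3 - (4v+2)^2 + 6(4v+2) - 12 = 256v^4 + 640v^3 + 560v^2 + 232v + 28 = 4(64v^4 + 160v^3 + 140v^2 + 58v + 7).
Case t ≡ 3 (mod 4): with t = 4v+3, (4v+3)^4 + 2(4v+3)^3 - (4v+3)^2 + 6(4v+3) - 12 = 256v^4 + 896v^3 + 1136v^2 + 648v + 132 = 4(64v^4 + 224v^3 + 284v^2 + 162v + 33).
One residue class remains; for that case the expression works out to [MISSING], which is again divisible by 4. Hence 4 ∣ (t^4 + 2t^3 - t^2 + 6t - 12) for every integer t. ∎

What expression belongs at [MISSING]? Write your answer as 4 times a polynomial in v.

The residues treated are {0, 2, 3}, so the missing case is t ≡ 1 (mod 4); write t = 4v+1.
Then (4v+1)^4 + 2(4v+1)^3 - (4v+1)^2 + 6(4v+1) - 12 = 256v^4 + 384v^3 + 176v^2 + 56v - 4 = 4(64v^4 + 96v^3 + 44v^2 + 14v - 1).

4(64v^4 + 96v^3 + 44v^2 + 14v - 1)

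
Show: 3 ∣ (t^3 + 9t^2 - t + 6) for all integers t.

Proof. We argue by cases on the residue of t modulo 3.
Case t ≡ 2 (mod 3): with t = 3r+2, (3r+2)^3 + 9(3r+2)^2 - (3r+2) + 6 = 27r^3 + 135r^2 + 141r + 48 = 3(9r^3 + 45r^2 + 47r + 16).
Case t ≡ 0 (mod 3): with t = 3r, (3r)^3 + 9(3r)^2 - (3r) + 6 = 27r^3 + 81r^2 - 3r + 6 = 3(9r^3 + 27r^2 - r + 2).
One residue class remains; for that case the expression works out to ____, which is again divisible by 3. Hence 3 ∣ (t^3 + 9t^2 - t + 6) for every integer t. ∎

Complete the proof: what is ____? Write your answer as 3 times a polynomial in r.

3(9r^3 + 36r^2 + 20r + 5)

Only t ≡ 1 (mod 3) is unaccounted for. Put t = 3r+1:
(3r+1)^3 + 9(3r+1)^2 - (3r+1) + 6 expands to 27r^3 + 108r^2 + 60r + 15,
and factoring out 3 leaves 3(9r^3 + 36r^2 + 20r + 5).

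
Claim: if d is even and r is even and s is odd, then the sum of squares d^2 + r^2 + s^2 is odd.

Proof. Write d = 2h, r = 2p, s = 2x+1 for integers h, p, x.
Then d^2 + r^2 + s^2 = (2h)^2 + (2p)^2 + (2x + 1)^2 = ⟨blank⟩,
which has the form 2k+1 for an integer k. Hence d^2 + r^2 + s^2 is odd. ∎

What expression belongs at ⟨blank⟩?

Expanding: (2h)^2 + (2p)^2 + (2x + 1)^2 = 4h^2 + 4p^2 + 4x^2 + 4x + 1.
Every term except the constant is even, so this is 2(2h^2 + 2p^2 + 2x^2 + 2x) + 1,
and 2h^2 + 2p^2 + 2x^2 + 2x ∈ ℤ gives the required form.

2(2h^2 + 2p^2 + 2x^2 + 2x) + 1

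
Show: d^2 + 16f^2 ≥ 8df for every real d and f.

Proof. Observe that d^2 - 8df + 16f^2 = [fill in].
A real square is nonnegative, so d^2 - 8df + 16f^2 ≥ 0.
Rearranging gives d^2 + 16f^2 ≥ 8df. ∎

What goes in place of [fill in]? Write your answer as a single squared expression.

(d - 4f)^2

d^2 - 8df + 16f^2 is a perfect-square trinomial: the outer terms are (d)^2 and (4f)^2, and the cross term is -2·d·4f.
So d^2 - 8df + 16f^2 = (d - 4f)^2 ≥ 0.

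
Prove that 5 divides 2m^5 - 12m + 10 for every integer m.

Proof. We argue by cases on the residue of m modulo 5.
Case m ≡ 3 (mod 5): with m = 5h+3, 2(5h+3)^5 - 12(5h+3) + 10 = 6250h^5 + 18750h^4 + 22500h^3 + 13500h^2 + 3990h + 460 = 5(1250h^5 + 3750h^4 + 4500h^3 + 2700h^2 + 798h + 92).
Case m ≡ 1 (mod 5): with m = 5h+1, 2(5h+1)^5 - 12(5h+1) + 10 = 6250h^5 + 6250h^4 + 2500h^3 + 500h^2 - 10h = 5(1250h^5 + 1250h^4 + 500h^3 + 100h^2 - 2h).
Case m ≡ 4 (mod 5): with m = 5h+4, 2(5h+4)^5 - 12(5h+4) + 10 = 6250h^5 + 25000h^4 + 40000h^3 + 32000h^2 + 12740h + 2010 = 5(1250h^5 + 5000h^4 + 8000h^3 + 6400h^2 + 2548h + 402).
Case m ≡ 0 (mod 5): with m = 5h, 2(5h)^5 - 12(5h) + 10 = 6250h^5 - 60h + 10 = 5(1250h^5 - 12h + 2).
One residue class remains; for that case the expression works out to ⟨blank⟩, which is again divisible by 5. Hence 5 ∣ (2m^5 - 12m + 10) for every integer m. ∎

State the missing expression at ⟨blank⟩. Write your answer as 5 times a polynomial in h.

5(1250h^5 + 2500h^4 + 2000h^3 + 800h^2 + 148h + 10)

Only m ≡ 2 (mod 5) is unaccounted for. Put m = 5h+2:
2(5h+2)^5 - 12(5h+2) + 10 expands to 6250h^5 + 12500h^4 + 10000h^3 + 4000h^2 + 740h + 50,
and factoring out 5 leaves 5(1250h^5 + 2500h^4 + 2000h^3 + 800h^2 + 148h + 10).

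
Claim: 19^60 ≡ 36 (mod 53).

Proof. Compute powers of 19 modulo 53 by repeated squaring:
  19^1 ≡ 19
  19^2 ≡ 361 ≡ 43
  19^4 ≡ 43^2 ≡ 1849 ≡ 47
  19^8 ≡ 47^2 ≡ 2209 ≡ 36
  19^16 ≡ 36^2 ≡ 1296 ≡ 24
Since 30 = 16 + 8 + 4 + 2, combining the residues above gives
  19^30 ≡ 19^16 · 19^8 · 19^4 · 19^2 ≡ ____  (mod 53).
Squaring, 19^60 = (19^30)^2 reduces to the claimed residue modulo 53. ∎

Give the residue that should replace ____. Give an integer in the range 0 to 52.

6

Multiply the listed residues: 24 · 36 · 47 · 43 = 864 → 40608 → 1746144.
Reducing modulo 53: 1746144 = 32946·53 + 6, so 19^30 ≡ 6.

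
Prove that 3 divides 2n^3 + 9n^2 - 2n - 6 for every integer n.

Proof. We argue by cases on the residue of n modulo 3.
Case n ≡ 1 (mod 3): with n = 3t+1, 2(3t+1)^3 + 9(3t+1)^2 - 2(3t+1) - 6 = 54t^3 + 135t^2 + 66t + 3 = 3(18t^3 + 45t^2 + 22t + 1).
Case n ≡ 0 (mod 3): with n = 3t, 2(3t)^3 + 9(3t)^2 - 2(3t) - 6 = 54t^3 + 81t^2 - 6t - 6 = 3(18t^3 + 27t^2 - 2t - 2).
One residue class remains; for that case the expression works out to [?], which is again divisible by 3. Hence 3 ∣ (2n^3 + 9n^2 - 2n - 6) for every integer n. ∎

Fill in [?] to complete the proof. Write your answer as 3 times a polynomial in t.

Only n ≡ 2 (mod 3) is unaccounted for. Put n = 3t+2:
2(3t+2)^3 + 9(3t+2)^2 - 2(3t+2) - 6 expands to 54t^3 + 189t^2 + 174t + 42,
and factoring out 3 leaves 3(18t^3 + 63t^2 + 58t + 14).

3(18t^3 + 63t^2 + 58t + 14)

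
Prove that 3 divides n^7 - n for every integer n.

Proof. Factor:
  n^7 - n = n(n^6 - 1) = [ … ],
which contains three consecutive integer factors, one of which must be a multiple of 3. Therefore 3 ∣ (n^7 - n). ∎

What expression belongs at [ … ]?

n^6 - 1 = (n^2 - 1)(n^4 + n^2 + 1), and n^2 - 1 = (n-1)(n+1).
So n(n^6 - 1) = (n - 1)n(n + 1)(n^4 + n^2 + 1).

(n - 1)n(n + 1)(n^4 + n^2 + 1)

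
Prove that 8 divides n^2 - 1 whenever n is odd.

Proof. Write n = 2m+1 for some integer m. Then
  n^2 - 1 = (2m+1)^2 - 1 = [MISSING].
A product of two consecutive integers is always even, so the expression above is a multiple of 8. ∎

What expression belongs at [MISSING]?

4m(m + 1)

(2m+1)^2 - 1 = 4m^2 + 4m + 1 - 1 = 4m^2 + 4m = 4m(m+1).
Since m and m+1 are consecutive, m(m+1) is even, and 4·(even) is a multiple of 8.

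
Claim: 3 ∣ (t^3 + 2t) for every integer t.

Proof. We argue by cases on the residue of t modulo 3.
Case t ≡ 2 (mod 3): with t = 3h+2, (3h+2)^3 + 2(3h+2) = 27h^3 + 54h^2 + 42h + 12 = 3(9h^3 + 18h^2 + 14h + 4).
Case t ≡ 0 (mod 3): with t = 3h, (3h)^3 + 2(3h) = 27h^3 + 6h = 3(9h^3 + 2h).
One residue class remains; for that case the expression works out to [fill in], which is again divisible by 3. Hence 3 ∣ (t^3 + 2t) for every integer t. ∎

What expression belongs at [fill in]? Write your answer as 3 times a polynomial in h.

The residues treated are {2, 0}, so the missing case is t ≡ 1 (mod 3); write t = 3h+1.
Then (3h+1)^3 + 2(3h+1) = 27h^3 + 27h^2 + 15h + 3 = 3(9h^3 + 9h^2 + 5h + 1).

3(9h^3 + 9h^2 + 5h + 1)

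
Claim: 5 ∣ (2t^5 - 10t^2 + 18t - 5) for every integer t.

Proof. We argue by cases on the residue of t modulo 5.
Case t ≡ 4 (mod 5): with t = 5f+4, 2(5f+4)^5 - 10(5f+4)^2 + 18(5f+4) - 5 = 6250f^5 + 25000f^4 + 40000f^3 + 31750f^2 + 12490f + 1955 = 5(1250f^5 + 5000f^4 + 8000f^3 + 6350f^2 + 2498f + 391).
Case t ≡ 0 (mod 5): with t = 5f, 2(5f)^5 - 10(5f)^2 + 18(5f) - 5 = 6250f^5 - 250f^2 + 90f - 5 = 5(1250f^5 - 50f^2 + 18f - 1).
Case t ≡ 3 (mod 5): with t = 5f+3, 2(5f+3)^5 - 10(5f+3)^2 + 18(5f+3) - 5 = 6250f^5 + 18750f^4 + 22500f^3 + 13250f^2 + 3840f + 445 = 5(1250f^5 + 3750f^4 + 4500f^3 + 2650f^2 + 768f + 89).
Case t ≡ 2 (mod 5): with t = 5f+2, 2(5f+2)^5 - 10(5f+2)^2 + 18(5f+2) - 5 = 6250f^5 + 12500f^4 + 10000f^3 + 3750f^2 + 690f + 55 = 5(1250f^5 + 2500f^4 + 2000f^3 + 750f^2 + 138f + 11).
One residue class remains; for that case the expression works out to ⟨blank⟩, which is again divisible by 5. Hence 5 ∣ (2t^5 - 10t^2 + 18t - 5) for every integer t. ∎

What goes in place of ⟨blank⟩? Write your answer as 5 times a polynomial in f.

5(1250f^5 + 1250f^4 + 500f^3 + 50f^2 + 8f + 1)

Only t ≡ 1 (mod 5) is unaccounted for. Put t = 5f+1:
2(5f+1)^5 - 10(5f+1)^2 + 18(5f+1) - 5 expands to 6250f^5 + 6250f^4 + 2500f^3 + 250f^2 + 40f + 5,
and factoring out 5 leaves 5(1250f^5 + 1250f^4 + 500f^3 + 50f^2 + 8f + 1).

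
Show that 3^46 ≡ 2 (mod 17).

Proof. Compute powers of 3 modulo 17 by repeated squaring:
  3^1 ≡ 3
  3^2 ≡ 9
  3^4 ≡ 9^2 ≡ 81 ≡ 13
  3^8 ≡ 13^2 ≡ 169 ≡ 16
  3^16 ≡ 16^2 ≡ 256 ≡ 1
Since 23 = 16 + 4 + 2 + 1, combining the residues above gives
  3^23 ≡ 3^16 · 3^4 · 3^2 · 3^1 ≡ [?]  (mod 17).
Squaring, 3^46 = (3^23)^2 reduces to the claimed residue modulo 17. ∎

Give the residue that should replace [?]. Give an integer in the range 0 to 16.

3^16 · 3^4 · 3^2 · 3^1 ≡ 1 · 13 · 9 · 3 = 351.
351 mod 17 = 11, so 3^23 ≡ 11 (mod 17).

11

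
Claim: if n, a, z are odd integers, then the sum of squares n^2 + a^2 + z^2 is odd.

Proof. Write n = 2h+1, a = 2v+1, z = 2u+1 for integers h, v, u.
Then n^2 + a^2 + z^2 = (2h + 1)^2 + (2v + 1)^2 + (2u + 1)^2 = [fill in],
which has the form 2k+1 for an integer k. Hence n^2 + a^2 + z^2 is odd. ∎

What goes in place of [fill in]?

2(2h^2 + 2h + 2u^2 + 2u + 2v^2 + 2v + 1) + 1

(2h + 1)^2 + (2v + 1)^2 + (2u + 1)^2 = 4h^2 + 4h + 4u^2 + 4u + 4v^2 + 4v + 3
= 2(2h^2 + 2h + 2u^2 + 2u + 2v^2 + 2v + 1) + 1.
Since 2h^2 + 2h + 2u^2 + 2u + 2v^2 + 2v + 1 is an integer, the sum of squares is of the form 2k+1 for an integer k.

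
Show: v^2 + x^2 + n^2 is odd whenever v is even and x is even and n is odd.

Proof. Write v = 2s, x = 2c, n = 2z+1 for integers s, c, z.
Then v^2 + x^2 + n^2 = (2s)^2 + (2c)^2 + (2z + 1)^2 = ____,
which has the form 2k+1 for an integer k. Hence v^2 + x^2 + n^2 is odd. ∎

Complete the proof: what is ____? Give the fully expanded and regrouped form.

Expanding: (2s)^2 + (2c)^2 + (2z + 1)^2 = 4c^2 + 4s^2 + 4z^2 + 4z + 1.
Every term except the constant is even, so this is 2(2c^2 + 2s^2 + 2z^2 + 2z) + 1,
and 2c^2 + 2s^2 + 2z^2 + 2z ∈ ℤ gives the required form.

2(2c^2 + 2s^2 + 2z^2 + 2z) + 1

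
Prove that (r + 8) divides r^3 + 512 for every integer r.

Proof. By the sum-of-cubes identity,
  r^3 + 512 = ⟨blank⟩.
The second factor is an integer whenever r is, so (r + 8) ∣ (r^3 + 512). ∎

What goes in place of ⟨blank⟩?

Polynomial division of r^3 + 512 by r + 8 leaves remainder 0 and quotient r^2 - 8r + 64.
Hence r^3 + 512 = (r + 8)(r^2 - 8r + 64).

(r + 8)(r^2 - 8r + 64)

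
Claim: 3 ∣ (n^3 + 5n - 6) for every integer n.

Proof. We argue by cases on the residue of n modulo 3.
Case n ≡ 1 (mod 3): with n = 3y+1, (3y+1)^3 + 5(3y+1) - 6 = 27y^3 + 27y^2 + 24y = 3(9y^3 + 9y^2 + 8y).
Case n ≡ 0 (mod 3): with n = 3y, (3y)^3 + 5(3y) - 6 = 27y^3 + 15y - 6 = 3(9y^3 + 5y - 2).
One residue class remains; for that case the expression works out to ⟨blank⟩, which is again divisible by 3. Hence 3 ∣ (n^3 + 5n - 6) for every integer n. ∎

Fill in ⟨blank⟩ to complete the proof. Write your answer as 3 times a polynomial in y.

Only n ≡ 2 (mod 3) is unaccounted for. Put n = 3y+2:
(3y+2)^3 + 5(3y+2) - 6 expands to 27y^3 + 54y^2 + 51y + 12,
and factoring out 3 leaves 3(9y^3 + 18y^2 + 17y + 4).

3(9y^3 + 18y^2 + 17y + 4)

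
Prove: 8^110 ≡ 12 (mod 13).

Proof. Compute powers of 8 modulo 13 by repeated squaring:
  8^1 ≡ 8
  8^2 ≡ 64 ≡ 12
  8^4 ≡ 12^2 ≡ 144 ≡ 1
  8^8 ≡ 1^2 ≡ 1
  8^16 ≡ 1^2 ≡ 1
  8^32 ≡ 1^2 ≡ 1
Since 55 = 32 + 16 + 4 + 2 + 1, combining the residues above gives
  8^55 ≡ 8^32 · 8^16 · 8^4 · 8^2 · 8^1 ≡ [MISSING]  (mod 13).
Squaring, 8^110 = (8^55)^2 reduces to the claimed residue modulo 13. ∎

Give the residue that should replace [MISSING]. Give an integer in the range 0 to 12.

8^32 · 8^16 · 8^4 · 8^2 · 8^1 ≡ 1 · 1 · 1 · 12 · 8 = 96.
96 mod 13 = 5, so 8^55 ≡ 5 (mod 13).

5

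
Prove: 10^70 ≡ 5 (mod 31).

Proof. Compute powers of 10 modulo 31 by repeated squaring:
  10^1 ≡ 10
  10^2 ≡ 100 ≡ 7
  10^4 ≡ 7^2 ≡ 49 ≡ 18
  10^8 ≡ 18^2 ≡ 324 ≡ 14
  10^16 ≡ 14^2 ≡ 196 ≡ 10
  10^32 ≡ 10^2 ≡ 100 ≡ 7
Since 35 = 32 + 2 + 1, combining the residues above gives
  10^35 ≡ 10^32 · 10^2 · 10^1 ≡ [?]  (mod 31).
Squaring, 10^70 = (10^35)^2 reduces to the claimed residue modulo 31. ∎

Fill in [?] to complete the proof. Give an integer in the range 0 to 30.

Multiply the listed residues: 7 · 7 · 10 = 49 → 490.
Reducing modulo 31: 490 = 15·31 + 25, so 10^35 ≡ 25.

25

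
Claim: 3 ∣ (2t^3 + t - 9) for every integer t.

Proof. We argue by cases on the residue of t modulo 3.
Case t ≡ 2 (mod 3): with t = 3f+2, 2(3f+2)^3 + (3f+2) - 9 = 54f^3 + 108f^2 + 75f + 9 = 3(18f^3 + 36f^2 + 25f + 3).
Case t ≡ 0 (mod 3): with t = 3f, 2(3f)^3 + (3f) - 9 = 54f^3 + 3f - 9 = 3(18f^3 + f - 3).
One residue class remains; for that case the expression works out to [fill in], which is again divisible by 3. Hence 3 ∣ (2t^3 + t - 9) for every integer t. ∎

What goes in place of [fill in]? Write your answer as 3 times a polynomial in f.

3(18f^3 + 18f^2 + 7f - 2)

The residues treated are {2, 0}, so the missing case is t ≡ 1 (mod 3); write t = 3f+1.
Then 2(3f+1)^3 + (3f+1) - 9 = 54f^3 + 54f^2 + 21f - 6 = 3(18f^3 + 18f^2 + 7f - 2).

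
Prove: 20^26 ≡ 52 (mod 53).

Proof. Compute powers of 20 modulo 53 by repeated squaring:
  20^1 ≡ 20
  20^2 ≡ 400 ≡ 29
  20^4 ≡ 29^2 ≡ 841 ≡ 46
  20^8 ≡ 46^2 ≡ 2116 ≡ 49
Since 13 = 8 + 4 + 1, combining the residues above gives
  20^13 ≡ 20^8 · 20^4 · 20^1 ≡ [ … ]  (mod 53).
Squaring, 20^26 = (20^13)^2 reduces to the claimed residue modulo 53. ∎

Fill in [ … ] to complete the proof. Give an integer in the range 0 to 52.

Multiply the listed residues: 49 · 46 · 20 = 2254 → 45080.
Reducing modulo 53: 45080 = 850·53 + 30, so 20^13 ≡ 30.

30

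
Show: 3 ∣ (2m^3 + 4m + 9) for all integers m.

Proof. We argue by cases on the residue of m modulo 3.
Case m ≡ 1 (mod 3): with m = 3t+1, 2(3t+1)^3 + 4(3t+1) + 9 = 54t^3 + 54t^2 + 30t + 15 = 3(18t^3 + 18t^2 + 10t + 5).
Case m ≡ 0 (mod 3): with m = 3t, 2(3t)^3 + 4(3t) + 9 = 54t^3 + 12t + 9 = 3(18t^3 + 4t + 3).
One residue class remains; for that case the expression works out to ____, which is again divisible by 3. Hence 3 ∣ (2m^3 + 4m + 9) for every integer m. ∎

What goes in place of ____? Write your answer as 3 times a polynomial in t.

3(18t^3 + 36t^2 + 28t + 11)

Only m ≡ 2 (mod 3) is unaccounted for. Put m = 3t+2:
2(3t+2)^3 + 4(3t+2) + 9 expands to 54t^3 + 108t^2 + 84t + 33,
and factoring out 3 leaves 3(18t^3 + 36t^2 + 28t + 11).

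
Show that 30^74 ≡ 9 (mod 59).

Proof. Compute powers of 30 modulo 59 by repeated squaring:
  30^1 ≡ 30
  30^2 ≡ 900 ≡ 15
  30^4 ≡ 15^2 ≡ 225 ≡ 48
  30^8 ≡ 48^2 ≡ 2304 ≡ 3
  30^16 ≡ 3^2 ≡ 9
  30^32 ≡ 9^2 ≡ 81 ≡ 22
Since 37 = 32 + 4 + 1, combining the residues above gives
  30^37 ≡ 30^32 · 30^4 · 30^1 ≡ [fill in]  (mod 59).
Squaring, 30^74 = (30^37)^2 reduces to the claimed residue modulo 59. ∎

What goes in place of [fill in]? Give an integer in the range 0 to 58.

56

30^32 · 30^4 · 30^1 ≡ 22 · 48 · 30 = 31680.
31680 mod 59 = 56, so 30^37 ≡ 56 (mod 59).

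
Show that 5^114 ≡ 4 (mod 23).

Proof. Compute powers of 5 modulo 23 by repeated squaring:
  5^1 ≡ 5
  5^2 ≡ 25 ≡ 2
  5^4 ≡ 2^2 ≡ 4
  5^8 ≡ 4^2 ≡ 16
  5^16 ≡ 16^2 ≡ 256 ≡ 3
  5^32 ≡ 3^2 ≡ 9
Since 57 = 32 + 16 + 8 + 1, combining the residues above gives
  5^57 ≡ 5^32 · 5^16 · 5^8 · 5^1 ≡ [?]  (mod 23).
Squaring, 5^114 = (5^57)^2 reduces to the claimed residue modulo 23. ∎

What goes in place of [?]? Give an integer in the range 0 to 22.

Multiply the listed residues: 9 · 3 · 16 · 5 = 27 → 432 → 2160.
Reducing modulo 23: 2160 = 93·23 + 21, so 5^57 ≡ 21.

21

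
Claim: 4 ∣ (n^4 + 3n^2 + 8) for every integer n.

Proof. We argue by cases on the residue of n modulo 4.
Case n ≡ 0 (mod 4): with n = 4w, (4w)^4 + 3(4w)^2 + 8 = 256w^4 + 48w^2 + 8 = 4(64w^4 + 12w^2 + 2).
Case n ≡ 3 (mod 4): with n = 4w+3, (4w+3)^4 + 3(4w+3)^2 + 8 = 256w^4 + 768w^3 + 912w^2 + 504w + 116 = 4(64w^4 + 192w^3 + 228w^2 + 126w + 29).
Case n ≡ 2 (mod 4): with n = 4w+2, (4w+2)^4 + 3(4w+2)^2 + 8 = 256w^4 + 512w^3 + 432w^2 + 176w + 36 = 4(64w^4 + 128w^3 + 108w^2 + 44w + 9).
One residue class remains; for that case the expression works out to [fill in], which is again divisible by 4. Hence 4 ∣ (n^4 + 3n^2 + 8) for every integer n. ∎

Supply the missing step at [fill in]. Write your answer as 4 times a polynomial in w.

Only n ≡ 1 (mod 4) is unaccounted for. Put n = 4w+1:
(4w+1)^4 + 3(4w+1)^2 + 8 expands to 256w^4 + 256w^3 + 144w^2 + 40w + 12,
and factoring out 4 leaves 4(64w^4 + 64w^3 + 36w^2 + 10w + 3).

4(64w^4 + 64w^3 + 36w^2 + 10w + 3)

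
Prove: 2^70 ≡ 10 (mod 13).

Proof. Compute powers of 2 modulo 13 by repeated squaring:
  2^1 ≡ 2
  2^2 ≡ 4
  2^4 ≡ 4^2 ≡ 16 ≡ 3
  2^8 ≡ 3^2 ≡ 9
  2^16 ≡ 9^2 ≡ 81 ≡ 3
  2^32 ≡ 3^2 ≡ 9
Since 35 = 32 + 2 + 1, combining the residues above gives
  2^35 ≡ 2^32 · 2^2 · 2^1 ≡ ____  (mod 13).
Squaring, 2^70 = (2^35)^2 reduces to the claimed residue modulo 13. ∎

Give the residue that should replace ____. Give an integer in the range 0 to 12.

7

Multiply the listed residues: 9 · 4 · 2 = 36 → 72.
Reducing modulo 13: 72 = 5·13 + 7, so 2^35 ≡ 7.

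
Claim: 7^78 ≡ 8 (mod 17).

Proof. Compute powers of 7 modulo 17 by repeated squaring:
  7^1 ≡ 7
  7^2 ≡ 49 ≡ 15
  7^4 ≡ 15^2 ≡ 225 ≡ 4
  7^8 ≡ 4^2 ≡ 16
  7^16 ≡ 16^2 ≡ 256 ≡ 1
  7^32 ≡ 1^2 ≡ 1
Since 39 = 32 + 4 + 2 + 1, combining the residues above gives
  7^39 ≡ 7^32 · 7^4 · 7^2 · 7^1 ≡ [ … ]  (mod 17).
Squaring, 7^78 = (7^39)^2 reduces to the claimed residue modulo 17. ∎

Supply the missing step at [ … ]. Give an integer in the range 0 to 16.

7^32 · 7^4 · 7^2 · 7^1 ≡ 1 · 4 · 15 · 7 = 420.
420 mod 17 = 12, so 7^39 ≡ 12 (mod 17).

12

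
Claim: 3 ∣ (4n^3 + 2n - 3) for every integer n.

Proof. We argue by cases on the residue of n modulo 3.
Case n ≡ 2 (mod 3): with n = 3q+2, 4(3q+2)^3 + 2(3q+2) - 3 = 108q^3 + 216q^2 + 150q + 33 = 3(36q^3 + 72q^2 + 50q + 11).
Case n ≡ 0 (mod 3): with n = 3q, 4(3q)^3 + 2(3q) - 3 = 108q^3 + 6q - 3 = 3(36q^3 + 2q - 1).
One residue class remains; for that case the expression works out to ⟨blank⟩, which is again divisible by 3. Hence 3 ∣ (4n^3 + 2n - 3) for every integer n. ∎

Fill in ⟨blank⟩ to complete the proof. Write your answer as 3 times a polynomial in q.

The residues treated are {2, 0}, so the missing case is n ≡ 1 (mod 3); write n = 3q+1.
Then 4(3q+1)^3 + 2(3q+1) - 3 = 108q^3 + 108q^2 + 42q + 3 = 3(36q^3 + 36q^2 + 14q + 1).

3(36q^3 + 36q^2 + 14q + 1)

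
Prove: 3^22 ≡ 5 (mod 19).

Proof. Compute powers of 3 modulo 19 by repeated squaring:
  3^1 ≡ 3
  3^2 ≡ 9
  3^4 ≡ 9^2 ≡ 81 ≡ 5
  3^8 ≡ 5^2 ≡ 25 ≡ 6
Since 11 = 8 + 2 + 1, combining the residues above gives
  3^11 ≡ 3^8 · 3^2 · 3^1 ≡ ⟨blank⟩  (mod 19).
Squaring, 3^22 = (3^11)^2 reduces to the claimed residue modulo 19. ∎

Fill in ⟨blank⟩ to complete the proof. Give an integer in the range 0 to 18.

Multiply the listed residues: 6 · 9 · 3 = 54 → 162.
Reducing modulo 19: 162 = 8·19 + 10, so 3^11 ≡ 10.

10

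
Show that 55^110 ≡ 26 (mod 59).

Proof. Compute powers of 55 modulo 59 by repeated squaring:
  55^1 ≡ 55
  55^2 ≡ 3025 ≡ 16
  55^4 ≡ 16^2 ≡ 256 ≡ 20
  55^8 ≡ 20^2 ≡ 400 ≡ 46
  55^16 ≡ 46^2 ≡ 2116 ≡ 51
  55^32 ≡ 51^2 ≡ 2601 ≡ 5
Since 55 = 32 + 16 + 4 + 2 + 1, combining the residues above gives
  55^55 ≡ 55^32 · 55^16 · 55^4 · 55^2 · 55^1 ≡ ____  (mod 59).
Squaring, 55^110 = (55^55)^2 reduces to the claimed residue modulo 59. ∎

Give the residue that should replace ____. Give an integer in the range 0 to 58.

47

Multiply the listed residues: 5 · 51 · 20 · 16 · 55 = 255 → 5100 → 81600 → 4488000.
Reducing modulo 59: 4488000 = 76067·59 + 47, so 55^55 ≡ 47.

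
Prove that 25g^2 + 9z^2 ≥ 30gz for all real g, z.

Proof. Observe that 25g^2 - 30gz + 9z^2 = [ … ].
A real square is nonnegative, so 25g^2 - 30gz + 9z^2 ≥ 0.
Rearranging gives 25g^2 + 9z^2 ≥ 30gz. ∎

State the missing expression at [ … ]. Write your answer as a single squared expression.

25g^2 - 30gz + 9z^2 is a perfect-square trinomial: the outer terms are (5g)^2 and (3z)^2, and the cross term is -2·5g·3z.
So 25g^2 - 30gz + 9z^2 = (5g - 3z)^2 ≥ 0.

(5g - 3z)^2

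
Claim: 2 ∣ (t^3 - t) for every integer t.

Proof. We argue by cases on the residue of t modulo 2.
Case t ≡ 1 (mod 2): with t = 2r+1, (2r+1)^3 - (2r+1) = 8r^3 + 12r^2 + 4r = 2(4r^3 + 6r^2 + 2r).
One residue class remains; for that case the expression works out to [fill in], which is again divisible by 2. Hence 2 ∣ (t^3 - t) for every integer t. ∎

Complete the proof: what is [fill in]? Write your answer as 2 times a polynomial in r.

The residues treated are {1}, so the missing case is t ≡ 0 (mod 2); write t = 2r.
Then (2r)^3 - (2r) = 8r^3 - 2r = 2(4r^3 - r).

2(4r^3 - r)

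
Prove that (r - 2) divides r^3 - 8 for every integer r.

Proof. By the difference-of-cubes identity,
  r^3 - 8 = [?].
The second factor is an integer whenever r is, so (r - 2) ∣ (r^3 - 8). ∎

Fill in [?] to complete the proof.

Polynomial division of r^3 - 8 by r - 2 leaves remainder 0 and quotient r^2 + 2r + 4.
Hence r^3 - 8 = (r - 2)(r^2 + 2r + 4).

(r - 2)(r^2 + 2r + 4)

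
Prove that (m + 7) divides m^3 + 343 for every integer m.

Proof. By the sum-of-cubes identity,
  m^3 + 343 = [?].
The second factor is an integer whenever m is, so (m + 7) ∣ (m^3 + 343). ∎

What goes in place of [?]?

(m + 7)(m^2 - 7m + 49)

a^3 + b^3 = (a + b)(a^2 - ab + b^2). With a = m, b = 7:
m^3 + 343 = (m + 7)(m^2 - 7m + 49).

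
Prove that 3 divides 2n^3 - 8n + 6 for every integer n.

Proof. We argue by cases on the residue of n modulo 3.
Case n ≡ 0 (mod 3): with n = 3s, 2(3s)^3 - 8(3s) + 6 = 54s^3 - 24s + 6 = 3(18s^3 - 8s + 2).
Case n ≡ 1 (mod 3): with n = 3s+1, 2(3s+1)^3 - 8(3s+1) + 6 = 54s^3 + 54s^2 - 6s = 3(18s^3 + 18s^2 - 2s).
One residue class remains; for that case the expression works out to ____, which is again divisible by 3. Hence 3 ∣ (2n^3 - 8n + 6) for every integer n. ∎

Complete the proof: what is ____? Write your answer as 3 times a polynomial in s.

Only n ≡ 2 (mod 3) is unaccounted for. Put n = 3s+2:
2(3s+2)^3 - 8(3s+2) + 6 expands to 54s^3 + 108s^2 + 48s + 6,
and factoring out 3 leaves 3(18s^3 + 36s^2 + 16s + 2).

3(18s^3 + 36s^2 + 16s + 2)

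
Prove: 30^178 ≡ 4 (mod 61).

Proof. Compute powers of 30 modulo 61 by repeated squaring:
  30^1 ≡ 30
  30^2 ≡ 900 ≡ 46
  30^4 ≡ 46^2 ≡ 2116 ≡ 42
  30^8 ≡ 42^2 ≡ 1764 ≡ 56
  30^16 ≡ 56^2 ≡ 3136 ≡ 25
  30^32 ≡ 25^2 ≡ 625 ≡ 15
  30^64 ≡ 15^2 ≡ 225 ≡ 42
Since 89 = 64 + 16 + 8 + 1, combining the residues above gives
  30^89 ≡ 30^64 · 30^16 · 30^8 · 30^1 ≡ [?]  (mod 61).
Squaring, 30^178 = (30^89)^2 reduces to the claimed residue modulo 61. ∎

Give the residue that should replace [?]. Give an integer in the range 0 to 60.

30^64 · 30^16 · 30^8 · 30^1 ≡ 42 · 25 · 56 · 30 = 1764000.
1764000 mod 61 = 2, so 30^89 ≡ 2 (mod 61).

2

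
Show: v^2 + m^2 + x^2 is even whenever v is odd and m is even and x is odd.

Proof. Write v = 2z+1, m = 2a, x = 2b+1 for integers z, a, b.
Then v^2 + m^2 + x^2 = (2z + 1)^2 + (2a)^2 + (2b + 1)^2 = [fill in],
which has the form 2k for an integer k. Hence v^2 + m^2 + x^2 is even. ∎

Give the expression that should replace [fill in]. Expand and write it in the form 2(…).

Expanding: (2z + 1)^2 + (2a)^2 + (2b + 1)^2 = 4a^2 + 4b^2 + 4b + 4z^2 + 4z + 2.
Every term is even; pulling out the factor of 2 gives 2(2a^2 + 2b^2 + 2b + 2z^2 + 2z + 1).

2(2a^2 + 2b^2 + 2b + 2z^2 + 2z + 1)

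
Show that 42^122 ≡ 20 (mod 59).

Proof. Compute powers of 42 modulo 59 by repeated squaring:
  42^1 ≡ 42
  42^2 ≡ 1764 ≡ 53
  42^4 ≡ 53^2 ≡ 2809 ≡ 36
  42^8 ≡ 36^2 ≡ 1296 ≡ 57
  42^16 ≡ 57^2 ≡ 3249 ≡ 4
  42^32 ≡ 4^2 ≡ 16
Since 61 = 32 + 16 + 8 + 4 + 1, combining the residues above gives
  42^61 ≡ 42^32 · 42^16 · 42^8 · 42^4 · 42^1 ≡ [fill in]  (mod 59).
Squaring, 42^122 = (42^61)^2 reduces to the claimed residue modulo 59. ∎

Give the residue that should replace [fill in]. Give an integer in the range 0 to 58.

42^32 · 42^16 · 42^8 · 42^4 · 42^1 ≡ 16 · 4 · 57 · 36 · 42 = 5515776.
5515776 mod 59 = 43, so 42^61 ≡ 43 (mod 59).

43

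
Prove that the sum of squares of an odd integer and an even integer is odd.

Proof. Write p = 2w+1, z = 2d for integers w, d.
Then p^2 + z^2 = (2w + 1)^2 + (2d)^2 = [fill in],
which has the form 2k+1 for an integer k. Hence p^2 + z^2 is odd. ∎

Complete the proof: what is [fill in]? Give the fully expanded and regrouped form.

Expanding: (2w + 1)^2 + (2d)^2 = 4d^2 + 4w^2 + 4w + 1.
Every term except the constant is even, so this is 2(2d^2 + 2w^2 + 2w) + 1,
and 2d^2 + 2w^2 + 2w ∈ ℤ gives the required form.

2(2d^2 + 2w^2 + 2w) + 1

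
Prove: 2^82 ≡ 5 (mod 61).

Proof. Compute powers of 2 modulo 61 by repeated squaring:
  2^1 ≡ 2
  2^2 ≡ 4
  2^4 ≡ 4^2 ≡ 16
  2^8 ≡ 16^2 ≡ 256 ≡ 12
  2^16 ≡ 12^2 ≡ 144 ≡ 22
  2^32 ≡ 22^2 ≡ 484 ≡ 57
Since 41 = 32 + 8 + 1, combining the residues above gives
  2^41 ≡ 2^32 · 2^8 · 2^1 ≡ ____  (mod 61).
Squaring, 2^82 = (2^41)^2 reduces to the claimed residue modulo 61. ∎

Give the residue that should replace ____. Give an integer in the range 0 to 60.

26

2^32 · 2^8 · 2^1 ≡ 57 · 12 · 2 = 1368.
1368 mod 61 = 26, so 2^41 ≡ 26 (mod 61).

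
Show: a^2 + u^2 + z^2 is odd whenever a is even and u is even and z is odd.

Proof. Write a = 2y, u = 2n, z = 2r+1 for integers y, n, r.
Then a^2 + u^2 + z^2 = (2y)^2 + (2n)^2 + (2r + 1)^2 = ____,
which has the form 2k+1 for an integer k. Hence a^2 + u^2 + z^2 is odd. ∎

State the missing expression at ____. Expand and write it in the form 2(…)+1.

2(2n^2 + 2r^2 + 2r + 2y^2) + 1

Expanding: (2y)^2 + (2n)^2 + (2r + 1)^2 = 4n^2 + 4r^2 + 4r + 4y^2 + 1.
Every term except the constant is even, so this is 2(2n^2 + 2r^2 + 2r + 2y^2) + 1,
and 2n^2 + 2r^2 + 2r + 2y^2 ∈ ℤ gives the required form.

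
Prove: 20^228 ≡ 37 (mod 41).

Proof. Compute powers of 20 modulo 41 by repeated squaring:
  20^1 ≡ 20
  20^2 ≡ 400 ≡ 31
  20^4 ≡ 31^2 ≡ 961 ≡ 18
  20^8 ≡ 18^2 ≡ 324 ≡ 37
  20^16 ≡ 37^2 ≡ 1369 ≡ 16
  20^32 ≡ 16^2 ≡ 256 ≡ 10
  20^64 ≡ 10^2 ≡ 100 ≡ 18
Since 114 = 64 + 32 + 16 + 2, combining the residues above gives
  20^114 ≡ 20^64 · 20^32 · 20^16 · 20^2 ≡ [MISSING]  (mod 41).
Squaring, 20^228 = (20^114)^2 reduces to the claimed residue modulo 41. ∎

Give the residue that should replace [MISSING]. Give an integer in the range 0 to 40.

20^64 · 20^32 · 20^16 · 20^2 ≡ 18 · 10 · 16 · 31 = 89280.
89280 mod 41 = 23, so 20^114 ≡ 23 (mod 41).

23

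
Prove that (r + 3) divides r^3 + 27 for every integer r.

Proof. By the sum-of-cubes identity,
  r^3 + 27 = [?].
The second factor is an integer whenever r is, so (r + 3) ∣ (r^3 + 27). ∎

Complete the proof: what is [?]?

Polynomial division of r^3 + 27 by r + 3 leaves remainder 0 and quotient r^2 - 3r + 9.
Hence r^3 + 27 = (r + 3)(r^2 - 3r + 9).

(r + 3)(r^2 - 3r + 9)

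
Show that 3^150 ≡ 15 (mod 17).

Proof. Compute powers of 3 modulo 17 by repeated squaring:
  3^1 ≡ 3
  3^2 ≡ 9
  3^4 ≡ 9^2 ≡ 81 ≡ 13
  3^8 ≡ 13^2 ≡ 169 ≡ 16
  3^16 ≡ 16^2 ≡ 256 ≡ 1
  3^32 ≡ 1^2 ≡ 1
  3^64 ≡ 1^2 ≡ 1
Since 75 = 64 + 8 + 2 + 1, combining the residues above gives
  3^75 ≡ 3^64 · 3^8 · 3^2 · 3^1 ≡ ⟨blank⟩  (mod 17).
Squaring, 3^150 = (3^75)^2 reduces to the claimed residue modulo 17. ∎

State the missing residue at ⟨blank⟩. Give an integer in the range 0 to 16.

7

Multiply the listed residues: 1 · 16 · 9 · 3 = 16 → 144 → 432.
Reducing modulo 17: 432 = 25·17 + 7, so 3^75 ≡ 7.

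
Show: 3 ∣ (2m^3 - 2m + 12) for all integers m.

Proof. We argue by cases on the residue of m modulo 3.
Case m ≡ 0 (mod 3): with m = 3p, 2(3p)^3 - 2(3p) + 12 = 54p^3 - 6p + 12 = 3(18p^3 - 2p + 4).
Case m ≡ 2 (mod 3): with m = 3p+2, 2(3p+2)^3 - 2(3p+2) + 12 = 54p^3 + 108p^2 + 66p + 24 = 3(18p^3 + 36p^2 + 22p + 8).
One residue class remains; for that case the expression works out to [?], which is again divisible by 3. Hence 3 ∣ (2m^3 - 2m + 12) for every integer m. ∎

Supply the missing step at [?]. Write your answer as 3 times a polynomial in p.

The residues treated are {0, 2}, so the missing case is m ≡ 1 (mod 3); write m = 3p+1.
Then 2(3p+1)^3 - 2(3p+1) + 12 = 54p^3 + 54p^2 + 12p + 12 = 3(18p^3 + 18p^2 + 4p + 4).

3(18p^3 + 18p^2 + 4p + 4)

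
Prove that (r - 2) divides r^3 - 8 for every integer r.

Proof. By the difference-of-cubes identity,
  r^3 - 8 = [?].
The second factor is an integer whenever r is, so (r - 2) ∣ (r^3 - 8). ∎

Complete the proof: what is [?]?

(r - 2)(r^2 + 2r + 4)

Polynomial division of r^3 - 8 by r - 2 leaves remainder 0 and quotient r^2 + 2r + 4.
Hence r^3 - 8 = (r - 2)(r^2 + 2r + 4).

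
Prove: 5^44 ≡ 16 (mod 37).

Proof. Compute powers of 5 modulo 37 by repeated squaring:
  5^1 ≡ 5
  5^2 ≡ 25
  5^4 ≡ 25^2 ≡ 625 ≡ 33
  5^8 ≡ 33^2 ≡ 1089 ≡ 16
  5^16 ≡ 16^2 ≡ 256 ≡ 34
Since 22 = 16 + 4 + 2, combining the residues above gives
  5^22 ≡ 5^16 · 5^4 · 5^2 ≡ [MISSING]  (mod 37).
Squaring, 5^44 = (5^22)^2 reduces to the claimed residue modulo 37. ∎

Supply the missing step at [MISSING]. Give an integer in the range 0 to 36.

5^16 · 5^4 · 5^2 ≡ 34 · 33 · 25 = 28050.
28050 mod 37 = 4, so 5^22 ≡ 4 (mod 37).

4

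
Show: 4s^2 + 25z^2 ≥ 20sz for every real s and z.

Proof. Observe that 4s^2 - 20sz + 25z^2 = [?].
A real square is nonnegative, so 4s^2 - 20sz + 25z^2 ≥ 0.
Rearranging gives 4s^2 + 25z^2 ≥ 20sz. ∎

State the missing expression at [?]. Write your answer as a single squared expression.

The leading and trailing coefficients are 2^2 and 5^2, and 20 = 2·2·5, so the trinomial is (2s - 5z)^2.
Hence 4s^2 - 20sz + 25z^2 ≥ 0.

(2s - 5z)^2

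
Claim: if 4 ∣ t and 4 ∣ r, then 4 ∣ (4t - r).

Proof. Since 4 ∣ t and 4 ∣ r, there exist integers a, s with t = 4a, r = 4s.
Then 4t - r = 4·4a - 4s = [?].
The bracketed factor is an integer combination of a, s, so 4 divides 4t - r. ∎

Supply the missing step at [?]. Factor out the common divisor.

Each term has a factor of 4: 4·4a - 4s = 4·(4a - s).
Since 4a - s is an integer, 4 ∣ (4t - r).

4(4a - s)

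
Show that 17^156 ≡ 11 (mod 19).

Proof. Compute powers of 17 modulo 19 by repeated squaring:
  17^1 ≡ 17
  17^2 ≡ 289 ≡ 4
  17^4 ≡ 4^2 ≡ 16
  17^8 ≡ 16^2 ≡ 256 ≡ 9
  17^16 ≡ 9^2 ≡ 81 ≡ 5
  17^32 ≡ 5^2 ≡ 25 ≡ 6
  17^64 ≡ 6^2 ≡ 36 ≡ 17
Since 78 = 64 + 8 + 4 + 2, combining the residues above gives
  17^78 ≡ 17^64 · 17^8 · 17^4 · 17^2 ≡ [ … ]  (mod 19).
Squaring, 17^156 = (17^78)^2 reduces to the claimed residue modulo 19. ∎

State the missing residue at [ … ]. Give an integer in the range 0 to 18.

17^64 · 17^8 · 17^4 · 17^2 ≡ 17 · 9 · 16 · 4 = 9792.
9792 mod 19 = 7, so 17^78 ≡ 7 (mod 19).

7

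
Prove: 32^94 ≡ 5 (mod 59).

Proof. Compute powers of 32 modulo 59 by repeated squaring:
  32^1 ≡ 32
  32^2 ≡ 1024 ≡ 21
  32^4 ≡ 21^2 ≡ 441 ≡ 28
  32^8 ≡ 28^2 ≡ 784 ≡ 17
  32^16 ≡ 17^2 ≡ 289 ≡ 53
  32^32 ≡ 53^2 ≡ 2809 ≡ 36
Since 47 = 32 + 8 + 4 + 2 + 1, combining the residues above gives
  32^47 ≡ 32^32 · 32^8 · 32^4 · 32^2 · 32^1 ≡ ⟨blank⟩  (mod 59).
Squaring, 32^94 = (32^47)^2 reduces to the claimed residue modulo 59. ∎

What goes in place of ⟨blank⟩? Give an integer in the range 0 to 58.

32^32 · 32^8 · 32^4 · 32^2 · 32^1 ≡ 36 · 17 · 28 · 21 · 32 = 11515392.
11515392 mod 59 = 8, so 32^47 ≡ 8 (mod 59).

8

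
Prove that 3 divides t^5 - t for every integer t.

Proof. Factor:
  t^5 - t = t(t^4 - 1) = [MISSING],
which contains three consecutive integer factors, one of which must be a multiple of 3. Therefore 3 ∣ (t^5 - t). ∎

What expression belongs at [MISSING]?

(t - 1)t(t + 1)(t^2 + 1)

t^4 - 1 = (t^2 - 1)(t^2 + 1), and t^2 - 1 = (t-1)(t+1).
So t(t^4 - 1) = (t - 1)t(t + 1)(t^2 + 1).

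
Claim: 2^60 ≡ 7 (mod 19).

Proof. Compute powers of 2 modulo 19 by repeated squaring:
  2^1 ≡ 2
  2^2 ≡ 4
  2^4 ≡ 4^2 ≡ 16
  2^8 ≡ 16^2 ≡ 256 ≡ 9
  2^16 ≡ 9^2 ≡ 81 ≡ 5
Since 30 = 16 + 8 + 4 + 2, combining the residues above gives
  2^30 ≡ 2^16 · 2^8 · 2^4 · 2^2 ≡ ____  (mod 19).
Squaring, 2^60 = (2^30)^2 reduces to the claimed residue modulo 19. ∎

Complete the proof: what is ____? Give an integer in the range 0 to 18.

11

Multiply the listed residues: 5 · 9 · 16 · 4 = 45 → 720 → 2880.
Reducing modulo 19: 2880 = 151·19 + 11, so 2^30 ≡ 11.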